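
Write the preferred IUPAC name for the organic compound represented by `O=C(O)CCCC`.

pentanoic acid

Counting along the main chain through the –COOH group gives 5 carbons: the parent is pentane.
The principal characteristic group is a carboxylic acid (terminal –COOH), named with the suffix -oic acid.
The numbering direction is chosen so that the carboxylic acid carbon is C-1 by definition.
The name is pentanoic acid.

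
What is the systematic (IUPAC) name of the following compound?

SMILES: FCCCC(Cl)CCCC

The parent chain contains 8 carbons (octane).
The numbering direction is chosen so that the substituent locant set {1,4} is lower than {5,8} at the first point of difference.
This places a chloro group at C-4; a fluoro group at C-1.
Substituent prefixes are cited in alphabetical order (multiplying prefixes like di-/tri- are ignored for ordering).
Assembling the pieces gives 4-chloro-1-fluorooctane.

4-chloro-1-fluorooctane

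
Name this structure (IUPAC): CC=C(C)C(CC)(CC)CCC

The longest carbon chain that includes the multiple bond has 7 carbons, so the parent hydride is heptane.
The chain contains a C=C double bond, so the unsaturation ending is -ene.
The numbering direction is chosen so that numbering from this end puts the double bond at C-2 rather than C-5.
That gives the double bond between C-2 and C-3; two ethyl groups at C-4; a methyl group at C-3.
The substituents are ordered alphabetically, ignoring any di-/tri- multipliers.
Putting it together: 4,4-diethyl-3-methylhept-2-ene.

4,4-diethyl-3-methylhept-2-ene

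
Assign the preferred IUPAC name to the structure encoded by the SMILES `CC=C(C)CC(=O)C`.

The longest carbon chain that includes the carbonyl and the multiple bond has 6 carbons, so the parent hydride is hexane.
A ketone (C=O on an internal carbon) is the principal characteristic group, giving the suffix -one.
There is one C=C double bond, indicated by the ending -ene.
Number the chain so that numbering from this end puts the carbonyl group at C-2 rather than C-5.
That gives the carbonyl at C-2; the double bond between C-4 and C-5; a methyl group at C-4.
Putting it together: 4-methylhex-4-en-2-one.

4-methylhex-4-en-2-one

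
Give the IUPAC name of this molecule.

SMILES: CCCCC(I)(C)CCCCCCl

The longest carbon chain is 10 atoms: the parent is decane.
Choose the numbering such that the substituent locant set {1,6,6} is lower than {5,5,10} at the first point of difference.
With this numbering: a chloro group at C-1; an iodo group at C-6; a methyl group at C-6.
Prefixes are listed alphabetically: chloro, iodo, methyl.
Assembling the pieces gives 1-chloro-6-iodo-6-methyldecane.

1-chloro-6-iodo-6-methyldecane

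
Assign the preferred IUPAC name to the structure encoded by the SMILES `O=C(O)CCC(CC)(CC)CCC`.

4,4-diethylheptanoic acid

The longest chain bearing the –COOH group is 7 carbons long (heptane).
The principal characteristic group is a carboxylic acid (terminal –COOH), named with the suffix -oic acid.
Choose the numbering such that the carboxylic acid carbon is C-1 by definition.
With this numbering: two ethyl groups at C-4.
The name is 4,4-diethylheptanoic acid.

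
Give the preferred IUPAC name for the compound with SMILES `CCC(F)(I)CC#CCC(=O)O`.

The longest carbon chain that includes the –COOH group and the multiple bond has 8 carbons, so the parent hydride is octane.
The highest-priority functional group is a carboxylic acid (terminal –COOH), so the name ends in -oic acid.
The chain contains a C≡C triple bond, so the unsaturation ending is -yne.
Choose the numbering such that the carboxylic acid carbon is C-1 by definition.
That gives the triple bond between C-3 and C-4; a fluoro group at C-6; an iodo group at C-6.
The substituents are ordered alphabetically, ignoring any di-/tri- multipliers.
Assembling the pieces gives 6-fluoro-6-iodooct-3-ynoic acid.

6-fluoro-6-iodooct-3-ynoic acid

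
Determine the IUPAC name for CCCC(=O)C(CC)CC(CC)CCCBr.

10-bromo-5,7-diethyldecan-4-one

The longest carbon chain that includes the carbonyl has 10 carbons, so the parent hydride is decane.
The principal characteristic group is a ketone (C=O on an internal carbon), named with the suffix -one.
Number the chain so that numbering from this end puts the carbonyl group at C-4 rather than C-7.
With this numbering: the carbonyl at C-4; a bromo group at C-10; ethyl groups at C-5 and C-7.
Prefixes are listed alphabetically: bromo, ethyl.
Putting it together: 10-bromo-5,7-diethyldecan-4-one.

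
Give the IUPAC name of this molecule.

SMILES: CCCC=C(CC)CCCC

The longest chain bearing the multiple bond is 9 carbons long (nonane).
A C=C double bond in the chain gives the infix -ene-.
The numbering direction is chosen so that numbering from this end puts the double bond at C-4 rather than C-5.
With this numbering: the double bond between C-4 and C-5; an ethyl group at C-5.
Putting it together: 5-ethylnon-4-ene.

5-ethylnon-4-ene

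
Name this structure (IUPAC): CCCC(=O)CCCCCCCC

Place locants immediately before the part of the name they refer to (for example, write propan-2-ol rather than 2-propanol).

The longest chain bearing the carbonyl is 12 carbons long (dodecane).
The highest-priority functional group is a ketone (C=O on an internal carbon), so the name ends in -one.
The numbering direction is chosen so that numbering from this end puts the carbonyl group at C-4 rather than C-9.
This places the carbonyl at C-4.
Putting it together: dodecan-4-one.

dodecan-4-one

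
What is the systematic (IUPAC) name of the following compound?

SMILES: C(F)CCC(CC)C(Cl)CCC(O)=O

Counting along the main chain through the –COOH group gives 8 carbons: the parent is octane.
A carboxylic acid (terminal –COOH) is the principal characteristic group, giving the suffix -oic acid.
Choose the numbering such that the carboxylic acid carbon is C-1 by definition.
With this numbering: a chloro group at C-4; an ethyl group at C-5; a fluoro group at C-8.
Substituent prefixes are cited in alphabetical order (multiplying prefixes like di-/tri- are ignored for ordering).
Putting it together: 4-chloro-5-ethyl-8-fluorooctanoic acid.

4-chloro-5-ethyl-8-fluorooctanoic acid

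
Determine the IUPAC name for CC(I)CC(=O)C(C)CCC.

Counting along the main chain through the carbonyl gives 8 carbons: the parent is octane.
The highest-priority functional group is a ketone (C=O on an internal carbon), so the name ends in -one.
Number the chain so that numbering from this end puts the carbonyl group at C-4 rather than C-5.
This places the carbonyl at C-4; an iodo group at C-2; a methyl group at C-5.
Substituent prefixes are cited in alphabetical order (multiplying prefixes like di-/tri- are ignored for ordering).
The name is 2-iodo-5-methyloctan-4-one.

2-iodo-5-methyloctan-4-one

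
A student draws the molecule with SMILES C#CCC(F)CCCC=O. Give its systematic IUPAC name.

5-fluorooct-7-ynal

Counting along the main chain through the –CHO group and the multiple bond gives 8 carbons: the parent is octane.
The principal characteristic group is an aldehyde (terminal –CHO), named with the suffix -al.
There is one C≡C triple bond, indicated by the ending -yne.
Number the chain so that the aldehyde carbon is C-1 by definition.
With this numbering: the triple bond between C-7 and C-8; a fluoro group at C-5.
Assembling the pieces gives 5-fluorooct-7-ynal.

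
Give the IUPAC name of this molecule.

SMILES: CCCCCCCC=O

octanal

The longest chain bearing the –CHO group is 8 carbons long (octane).
The principal characteristic group is an aldehyde (terminal –CHO), named with the suffix -al.
Number the chain so that the aldehyde carbon is C-1 by definition.
Assembling the pieces gives octanal.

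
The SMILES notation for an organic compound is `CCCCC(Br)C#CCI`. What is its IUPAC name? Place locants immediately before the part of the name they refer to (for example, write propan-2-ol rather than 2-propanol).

4-bromo-1-iodooct-2-yne

Counting along the main chain through the multiple bond gives 8 carbons: the parent is octane.
There is one C≡C triple bond, indicated by the ending -yne.
The numbering direction is chosen so that numbering from this end puts the triple bond at C-2 rather than C-6.
That gives the triple bond between C-2 and C-3; a bromo group at C-4; an iodo group at C-1.
Substituent prefixes are cited in alphabetical order (multiplying prefixes like di-/tri- are ignored for ordering).
Putting it together: 4-bromo-1-iodooct-2-yne.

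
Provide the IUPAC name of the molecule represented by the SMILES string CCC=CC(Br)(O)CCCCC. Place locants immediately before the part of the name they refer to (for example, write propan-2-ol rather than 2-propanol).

The longest chain bearing the –OH group and the multiple bond is 10 carbons long (decane).
The principal characteristic group is an alcohol (–OH), named with the suffix -ol.
There is one C=C double bond, indicated by the ending -ene.
Number the chain so that numbering from this end puts the hydroxyl group at C-5 rather than C-6.
This places the hydroxyl at C-5; the double bond between C-3 and C-4; a bromo group at C-5.
Assembling the pieces gives 5-bromodec-3-en-5-ol.

5-bromodec-3-en-5-ol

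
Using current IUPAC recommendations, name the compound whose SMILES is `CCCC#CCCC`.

The longest chain bearing the multiple bond is 8 carbons long (octane).
A C≡C triple bond in the chain gives the infix -yne-.
Both numbering directions give the same locant set; either may be used.
This places the triple bond between C-4 and C-5.
Putting it together: oct-4-yne.

oct-4-yne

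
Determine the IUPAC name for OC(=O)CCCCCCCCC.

The longest chain bearing the –COOH group is 10 carbons long (decane).
A carboxylic acid (terminal –COOH) is the principal characteristic group, giving the suffix -oic acid.
The numbering direction is chosen so that the carboxylic acid carbon is C-1 by definition.
Assembling the pieces gives decanoic acid.

decanoic acid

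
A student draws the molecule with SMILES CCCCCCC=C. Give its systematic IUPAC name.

The longest carbon chain that includes the multiple bond has 8 carbons, so the parent hydride is octane.
The chain contains a C=C double bond, so the unsaturation ending is -ene.
Number the chain so that numbering from this end puts the double bond at C-1 rather than C-7.
That gives the double bond between C-1 and C-2.
Assembling the pieces gives oct-1-ene.

oct-1-ene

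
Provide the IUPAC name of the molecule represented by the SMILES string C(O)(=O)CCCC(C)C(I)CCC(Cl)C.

9-chloro-6-iodo-5-methyldecanoic acid

The longest chain bearing the –COOH group is 10 carbons long (decane).
A carboxylic acid (terminal –COOH) is the principal characteristic group, giving the suffix -oic acid.
Number the chain so that the carboxylic acid carbon is C-1 by definition.
With this numbering: a chloro group at C-9; an iodo group at C-6; a methyl group at C-5.
Substituent prefixes are cited in alphabetical order (multiplying prefixes like di-/tri- are ignored for ordering).
Putting it together: 9-chloro-6-iodo-5-methyldecanoic acid.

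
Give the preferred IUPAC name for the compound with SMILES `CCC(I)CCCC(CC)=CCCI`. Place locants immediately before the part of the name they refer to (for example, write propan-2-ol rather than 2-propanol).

The longest carbon chain that includes the multiple bond has 10 carbons, so the parent hydride is decane.
The chain contains a C=C double bond, so the unsaturation ending is -ene.
Choose the numbering such that numbering from this end puts the double bond at C-3 rather than C-7.
This places the double bond between C-3 and C-4; an ethyl group at C-4; iodo groups at C-1 and C-8.
The substituents are ordered alphabetically, ignoring any di-/tri- multipliers.
Assembling the pieces gives 4-ethyl-1,8-diiododec-3-ene.

4-ethyl-1,8-diiododec-3-ene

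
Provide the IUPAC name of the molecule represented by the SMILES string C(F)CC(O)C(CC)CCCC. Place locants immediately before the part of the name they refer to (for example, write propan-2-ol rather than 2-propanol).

4-ethyl-1-fluorooctan-3-ol

Counting along the main chain through the –OH group gives 8 carbons: the parent is octane.
An alcohol (–OH) is the principal characteristic group, giving the suffix -ol.
The numbering direction is chosen so that numbering from this end puts the hydroxyl group at C-3 rather than C-6.
With this numbering: the hydroxyl at C-3; an ethyl group at C-4; a fluoro group at C-1.
Substituent prefixes are cited in alphabetical order (multiplying prefixes like di-/tri- are ignored for ordering).
Putting it together: 4-ethyl-1-fluorooctan-3-ol.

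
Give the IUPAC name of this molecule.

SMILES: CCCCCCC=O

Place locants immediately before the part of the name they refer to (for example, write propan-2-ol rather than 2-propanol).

The longest chain bearing the –CHO group is 7 carbons long (heptane).
The highest-priority functional group is an aldehyde (terminal –CHO), so the name ends in -al.
Number the chain so that the aldehyde carbon is C-1 by definition.
Putting it together: heptanal.

heptanal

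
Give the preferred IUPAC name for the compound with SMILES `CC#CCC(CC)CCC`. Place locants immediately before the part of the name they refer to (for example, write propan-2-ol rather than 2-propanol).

5-ethyloct-2-yne

Counting along the main chain through the multiple bond gives 8 carbons: the parent is octane.
There is one C≡C triple bond, indicated by the ending -yne.
Number the chain so that numbering from this end puts the triple bond at C-2 rather than C-6.
With this numbering: the triple bond between C-2 and C-3; an ethyl group at C-5.
The name is 5-ethyloct-2-yne.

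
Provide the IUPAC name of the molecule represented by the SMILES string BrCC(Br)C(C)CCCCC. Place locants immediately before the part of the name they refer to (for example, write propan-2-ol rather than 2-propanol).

The longest continuous carbon chain has 8 atoms, so the parent hydride is octane.
Choose the numbering such that the substituent locant set {1,2,3} is lower than {6,7,8} at the first point of difference.
That gives bromo groups at C-1 and C-2; a methyl group at C-3.
The substituents are ordered alphabetically, ignoring any di-/tri- multipliers.
The name is 1,2-dibromo-3-methyloctane.

1,2-dibromo-3-methyloctane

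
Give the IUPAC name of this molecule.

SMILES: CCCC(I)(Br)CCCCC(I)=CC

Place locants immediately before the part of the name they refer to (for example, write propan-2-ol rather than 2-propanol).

8-bromo-3,8-diiodoundec-2-ene

The longest chain bearing the multiple bond is 11 carbons long (undecane).
The chain contains a C=C double bond, so the unsaturation ending is -ene.
Number the chain so that numbering from this end puts the double bond at C-2 rather than C-9.
With this numbering: the double bond between C-2 and C-3; a bromo group at C-8; iodo groups at C-3 and C-8.
The substituents are ordered alphabetically, ignoring any di-/tri- multipliers.
Assembling the pieces gives 8-bromo-3,8-diiodoundec-2-ene.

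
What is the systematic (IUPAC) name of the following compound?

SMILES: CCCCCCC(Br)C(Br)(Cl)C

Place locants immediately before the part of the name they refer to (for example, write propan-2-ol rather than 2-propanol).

The longest continuous carbon chain has 9 atoms, so the parent hydride is nonane.
The numbering direction is chosen so that the substituent locant set {2,2,3} is lower than {7,8,8} at the first point of difference.
That gives bromo groups at C-2 and C-3; a chloro group at C-2.
Prefixes are listed alphabetically: bromo, chloro.
The name is 2,3-dibromo-2-chlorononane.

2,3-dibromo-2-chlorononane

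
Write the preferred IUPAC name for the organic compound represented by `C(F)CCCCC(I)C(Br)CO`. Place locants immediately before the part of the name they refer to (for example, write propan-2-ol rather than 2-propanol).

The longest chain bearing the –OH group is 8 carbons long (octane).
An alcohol (–OH) is the principal characteristic group, giving the suffix -ol.
Choose the numbering such that numbering from this end puts the hydroxyl group at C-1 rather than C-8.
This places the hydroxyl at C-1; a bromo group at C-2; a fluoro group at C-8; an iodo group at C-3.
Substituent prefixes are cited in alphabetical order (multiplying prefixes like di-/tri- are ignored for ordering).
The name is 2-bromo-8-fluoro-3-iodooctan-1-ol.

2-bromo-8-fluoro-3-iodooctan-1-ol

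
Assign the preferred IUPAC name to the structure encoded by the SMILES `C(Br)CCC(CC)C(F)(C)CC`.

The longest carbon chain is 7 atoms: the parent is heptane.
Choose the numbering such that the substituent locant set {1,4,5,5} is lower than {3,3,4,7} at the first point of difference.
That gives a bromo group at C-1; an ethyl group at C-4; a fluoro group at C-5; a methyl group at C-5.
Prefixes are listed alphabetically: bromo, ethyl, fluoro, methyl.
The name is 1-bromo-4-ethyl-5-fluoro-5-methylheptane.

1-bromo-4-ethyl-5-fluoro-5-methylheptane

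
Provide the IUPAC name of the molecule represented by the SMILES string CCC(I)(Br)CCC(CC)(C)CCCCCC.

The parent chain contains 12 carbons (dodecane).
Number the chain so that the substituent locant set {3,3,6,6} is lower than {7,7,10,10} at the first point of difference.
That gives a bromo group at C-3; an ethyl group at C-6; an iodo group at C-3; a methyl group at C-6.
Prefixes are listed alphabetically: bromo, ethyl, iodo, methyl.
Putting it together: 3-bromo-6-ethyl-3-iodo-6-methyldodecane.

3-bromo-6-ethyl-3-iodo-6-methyldodecane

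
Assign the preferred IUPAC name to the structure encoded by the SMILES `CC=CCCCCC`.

oct-2-ene

The longest chain bearing the multiple bond is 8 carbons long (octane).
There is one C=C double bond, indicated by the ending -ene.
The numbering direction is chosen so that numbering from this end puts the double bond at C-2 rather than C-6.
This places the double bond between C-2 and C-3.
Assembling the pieces gives oct-2-ene.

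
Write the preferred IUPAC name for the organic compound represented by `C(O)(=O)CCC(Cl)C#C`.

The longest carbon chain that includes the –COOH group and the multiple bond has 6 carbons, so the parent hydride is hexane.
The highest-priority functional group is a carboxylic acid (terminal –COOH), so the name ends in -oic acid.
There is one C≡C triple bond, indicated by the ending -yne.
Number the chain so that the carboxylic acid carbon is C-1 by definition.
That gives the triple bond between C-5 and C-6; a chloro group at C-4.
The name is 4-chlorohex-5-ynoic acid.

4-chlorohex-5-ynoic acid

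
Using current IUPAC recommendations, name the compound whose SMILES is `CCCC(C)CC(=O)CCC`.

The longest chain bearing the carbonyl is 9 carbons long (nonane).
The principal characteristic group is a ketone (C=O on an internal carbon), named with the suffix -one.
The numbering direction is chosen so that numbering from this end puts the carbonyl group at C-4 rather than C-6.
This places the carbonyl at C-4; a methyl group at C-6.
The name is 6-methylnonan-4-one.

6-methylnonan-4-one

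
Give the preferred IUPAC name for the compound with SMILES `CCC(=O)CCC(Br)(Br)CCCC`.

6,6-dibromodecan-3-one

The longest carbon chain that includes the carbonyl has 10 carbons, so the parent hydride is decane.
A ketone (C=O on an internal carbon) is the principal characteristic group, giving the suffix -one.
Number the chain so that numbering from this end puts the carbonyl group at C-3 rather than C-8.
This places the carbonyl at C-3; two bromo groups at C-6.
The name is 6,6-dibromodecan-3-one.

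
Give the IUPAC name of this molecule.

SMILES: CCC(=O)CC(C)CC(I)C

Counting along the main chain through the carbonyl gives 8 carbons: the parent is octane.
The principal characteristic group is a ketone (C=O on an internal carbon), named with the suffix -one.
Number the chain so that numbering from this end puts the carbonyl group at C-3 rather than C-6.
This places the carbonyl at C-3; an iodo group at C-7; a methyl group at C-5.
The substituents are ordered alphabetically, ignoring any di-/tri- multipliers.
The name is 7-iodo-5-methyloctan-3-one.

7-iodo-5-methyloctan-3-one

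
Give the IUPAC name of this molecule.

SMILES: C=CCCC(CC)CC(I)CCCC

Counting along the main chain through the multiple bond gives 11 carbons: the parent is undecane.
The chain contains a C=C double bond, so the unsaturation ending is -ene.
The numbering direction is chosen so that numbering from this end puts the double bond at C-1 rather than C-10.
With this numbering: the double bond between C-1 and C-2; an ethyl group at C-5; an iodo group at C-7.
The substituents are ordered alphabetically, ignoring any di-/tri- multipliers.
Putting it together: 5-ethyl-7-iodoundec-1-ene.

5-ethyl-7-iodoundec-1-ene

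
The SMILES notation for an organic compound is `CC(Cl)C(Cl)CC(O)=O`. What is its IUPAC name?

3,4-dichloropentanoic acid

The longest chain bearing the –COOH group is 5 carbons long (pentane).
The highest-priority functional group is a carboxylic acid (terminal –COOH), so the name ends in -oic acid.
Choose the numbering such that the carboxylic acid carbon is C-1 by definition.
That gives chloro groups at C-3 and C-4.
Assembling the pieces gives 3,4-dichloropentanoic acid.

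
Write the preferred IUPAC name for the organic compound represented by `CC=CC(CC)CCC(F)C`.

4-ethyl-7-fluorooct-2-ene

Counting along the main chain through the multiple bond gives 8 carbons: the parent is octane.
The chain contains a C=C double bond, so the unsaturation ending is -ene.
Number the chain so that numbering from this end puts the double bond at C-2 rather than C-6.
That gives the double bond between C-2 and C-3; an ethyl group at C-4; a fluoro group at C-7.
The substituents are ordered alphabetically, ignoring any di-/tri- multipliers.
Putting it together: 4-ethyl-7-fluorooct-2-ene.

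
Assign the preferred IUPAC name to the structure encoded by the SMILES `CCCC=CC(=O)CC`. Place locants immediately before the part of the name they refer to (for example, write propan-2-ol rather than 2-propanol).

oct-4-en-3-one

The longest chain bearing the carbonyl and the multiple bond is 8 carbons long (octane).
The principal characteristic group is a ketone (C=O on an internal carbon), named with the suffix -one.
A C=C double bond in the chain gives the infix -ene-.
Number the chain so that numbering from this end puts the carbonyl group at C-3 rather than C-6.
With this numbering: the carbonyl at C-3; the double bond between C-4 and C-5.
Putting it together: oct-4-en-3-one.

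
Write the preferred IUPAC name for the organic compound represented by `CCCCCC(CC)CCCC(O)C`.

The longest chain bearing the –OH group is 11 carbons long (undecane).
The principal characteristic group is an alcohol (–OH), named with the suffix -ol.
The numbering direction is chosen so that numbering from this end puts the hydroxyl group at C-2 rather than C-10.
This places the hydroxyl at C-2; an ethyl group at C-6.
The name is 6-ethylundecan-2-ol.

6-ethylundecan-2-ol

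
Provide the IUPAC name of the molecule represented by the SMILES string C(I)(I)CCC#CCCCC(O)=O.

The longest carbon chain that includes the –COOH group and the multiple bond has 9 carbons, so the parent hydride is nonane.
A carboxylic acid (terminal –COOH) is the principal characteristic group, giving the suffix -oic acid.
There is one C≡C triple bond, indicated by the ending -yne.
Choose the numbering such that the carboxylic acid carbon is C-1 by definition.
This places the triple bond between C-5 and C-6; two iodo groups at C-9.
Putting it together: 9,9-diiodonon-5-ynoic acid.

9,9-diiodonon-5-ynoic acid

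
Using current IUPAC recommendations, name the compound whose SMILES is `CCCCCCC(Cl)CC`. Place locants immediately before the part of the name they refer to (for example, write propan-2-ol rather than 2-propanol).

3-chlorononane

The parent chain contains 9 carbons (nonane).
The numbering direction is chosen so that the substituent locant set {3} is lower than {7} at the first point of difference.
This places a chloro group at C-3.
The name is 3-chlorononane.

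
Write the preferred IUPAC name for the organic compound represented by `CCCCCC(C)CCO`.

Counting along the main chain through the –OH group gives 8 carbons: the parent is octane.
An alcohol (–OH) is the principal characteristic group, giving the suffix -ol.
Choose the numbering such that numbering from this end puts the hydroxyl group at C-1 rather than C-8.
That gives the hydroxyl at C-1; a methyl group at C-3.
Assembling the pieces gives 3-methyloctan-1-ol.

3-methyloctan-1-ol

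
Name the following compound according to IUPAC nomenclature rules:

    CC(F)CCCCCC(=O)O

The longest chain bearing the –COOH group is 8 carbons long (octane).
A carboxylic acid (terminal –COOH) is the principal characteristic group, giving the suffix -oic acid.
Choose the numbering such that the carboxylic acid carbon is C-1 by definition.
With this numbering: a fluoro group at C-7.
The name is 7-fluorooctanoic acid.

7-fluorooctanoic acid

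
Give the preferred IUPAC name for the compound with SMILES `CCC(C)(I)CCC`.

3-iodo-3-methylhexane

The longest continuous carbon chain has 6 atoms, so the parent hydride is hexane.
Number the chain so that the substituent locant set {3,3} is lower than {4,4} at the first point of difference.
With this numbering: an iodo group at C-3; a methyl group at C-3.
Prefixes are listed alphabetically: iodo, methyl.
The name is 3-iodo-3-methylhexane.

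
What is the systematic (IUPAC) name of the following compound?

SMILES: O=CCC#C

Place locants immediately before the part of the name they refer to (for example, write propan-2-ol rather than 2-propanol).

but-3-ynal

The longest chain bearing the –CHO group and the multiple bond is 4 carbons long (butane).
An aldehyde (terminal –CHO) is the principal characteristic group, giving the suffix -al.
A C≡C triple bond in the chain gives the infix -yne-.
Choose the numbering such that the aldehyde carbon is C-1 by definition.
This places the triple bond between C-3 and C-4.
The name is but-3-ynal.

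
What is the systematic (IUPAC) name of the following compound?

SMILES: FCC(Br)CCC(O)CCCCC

Counting along the main chain through the –OH group gives 10 carbons: the parent is decane.
An alcohol (–OH) is the principal characteristic group, giving the suffix -ol.
Number the chain so that numbering from this end puts the hydroxyl group at C-5 rather than C-6.
This places the hydroxyl at C-5; a bromo group at C-2; a fluoro group at C-1.
The substituents are ordered alphabetically, ignoring any di-/tri- multipliers.
Putting it together: 2-bromo-1-fluorodecan-5-ol.

2-bromo-1-fluorodecan-5-ol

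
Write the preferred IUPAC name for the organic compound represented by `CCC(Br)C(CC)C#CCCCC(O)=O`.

Counting along the main chain through the –COOH group and the multiple bond gives 10 carbons: the parent is decane.
The highest-priority functional group is a carboxylic acid (terminal –COOH), so the name ends in -oic acid.
There is one C≡C triple bond, indicated by the ending -yne.
Number the chain so that the carboxylic acid carbon is C-1 by definition.
That gives the triple bond between C-5 and C-6; a bromo group at C-8; an ethyl group at C-7.
Substituent prefixes are cited in alphabetical order (multiplying prefixes like di-/tri- are ignored for ordering).
Assembling the pieces gives 8-bromo-7-ethyldec-5-ynoic acid.

8-bromo-7-ethyldec-5-ynoic acid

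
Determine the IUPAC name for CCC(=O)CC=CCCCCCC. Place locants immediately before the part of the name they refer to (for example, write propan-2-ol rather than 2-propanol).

The longest chain bearing the carbonyl and the multiple bond is 12 carbons long (dodecane).
The highest-priority functional group is a ketone (C=O on an internal carbon), so the name ends in -one.
A C=C double bond in the chain gives the infix -ene-.
Choose the numbering such that numbering from this end puts the carbonyl group at C-3 rather than C-10.
That gives the carbonyl at C-3; the double bond between C-5 and C-6.
Assembling the pieces gives dodec-5-en-3-one.

dodec-5-en-3-one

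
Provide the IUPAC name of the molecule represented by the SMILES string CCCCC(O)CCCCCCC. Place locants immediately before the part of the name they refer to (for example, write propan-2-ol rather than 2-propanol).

dodecan-5-ol

Counting along the main chain through the –OH group gives 12 carbons: the parent is dodecane.
The highest-priority functional group is an alcohol (–OH), so the name ends in -ol.
Number the chain so that numbering from this end puts the hydroxyl group at C-5 rather than C-8.
This places the hydroxyl at C-5.
Putting it together: dodecan-5-ol.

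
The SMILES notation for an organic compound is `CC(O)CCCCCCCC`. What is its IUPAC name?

The longest chain bearing the –OH group is 10 carbons long (decane).
The principal characteristic group is an alcohol (–OH), named with the suffix -ol.
Number the chain so that numbering from this end puts the hydroxyl group at C-2 rather than C-9.
This places the hydroxyl at C-2.
Assembling the pieces gives decan-2-ol.

decan-2-ol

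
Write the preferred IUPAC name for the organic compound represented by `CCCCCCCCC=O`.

nonanal

The longest chain bearing the –CHO group is 9 carbons long (nonane).
An aldehyde (terminal –CHO) is the principal characteristic group, giving the suffix -al.
The numbering direction is chosen so that the aldehyde carbon is C-1 by definition.
The name is nonanal.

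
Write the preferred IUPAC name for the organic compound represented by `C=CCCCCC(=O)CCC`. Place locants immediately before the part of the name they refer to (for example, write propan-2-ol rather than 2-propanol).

Counting along the main chain through the carbonyl and the multiple bond gives 10 carbons: the parent is decane.
The principal characteristic group is a ketone (C=O on an internal carbon), named with the suffix -one.
The chain contains a C=C double bond, so the unsaturation ending is -ene.
Number the chain so that numbering from this end puts the carbonyl group at C-4 rather than C-7.
This places the carbonyl at C-4; the double bond between C-9 and C-10.
Assembling the pieces gives dec-9-en-4-one.

dec-9-en-4-one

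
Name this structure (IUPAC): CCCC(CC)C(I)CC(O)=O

The longest carbon chain that includes the –COOH group has 7 carbons, so the parent hydride is heptane.
The principal characteristic group is a carboxylic acid (terminal –COOH), named with the suffix -oic acid.
The numbering direction is chosen so that the carboxylic acid carbon is C-1 by definition.
This places an ethyl group at C-4; an iodo group at C-3.
Prefixes are listed alphabetically: ethyl, iodo.
Putting it together: 4-ethyl-3-iodoheptanoic acid.

4-ethyl-3-iodoheptanoic acid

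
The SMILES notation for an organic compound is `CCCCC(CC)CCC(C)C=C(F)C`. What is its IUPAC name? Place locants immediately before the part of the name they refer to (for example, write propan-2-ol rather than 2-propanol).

The longest chain bearing the multiple bond is 11 carbons long (undecane).
There is one C=C double bond, indicated by the ending -ene.
The numbering direction is chosen so that numbering from this end puts the double bond at C-2 rather than C-9.
This places the double bond between C-2 and C-3; an ethyl group at C-7; a fluoro group at C-2; a methyl group at C-4.
Substituent prefixes are cited in alphabetical order (multiplying prefixes like di-/tri- are ignored for ordering).
Putting it together: 7-ethyl-2-fluoro-4-methylundec-2-ene.

7-ethyl-2-fluoro-4-methylundec-2-ene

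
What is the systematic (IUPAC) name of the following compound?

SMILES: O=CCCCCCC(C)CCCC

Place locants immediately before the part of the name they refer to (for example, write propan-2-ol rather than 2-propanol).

The longest carbon chain that includes the –CHO group has 11 carbons, so the parent hydride is undecane.
An aldehyde (terminal –CHO) is the principal characteristic group, giving the suffix -al.
Choose the numbering such that the aldehyde carbon is C-1 by definition.
That gives a methyl group at C-7.
The name is 7-methylundecanal.

7-methylundecanal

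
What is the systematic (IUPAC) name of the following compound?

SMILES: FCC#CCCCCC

1-fluorooct-2-yne

The longest chain bearing the multiple bond is 8 carbons long (octane).
A C≡C triple bond in the chain gives the infix -yne-.
The numbering direction is chosen so that numbering from this end puts the triple bond at C-2 rather than C-6.
With this numbering: the triple bond between C-2 and C-3; a fluoro group at C-1.
Putting it together: 1-fluorooct-2-yne.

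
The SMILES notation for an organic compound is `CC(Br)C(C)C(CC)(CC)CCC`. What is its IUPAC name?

2-bromo-4,4-diethyl-3-methylheptane

The longest continuous carbon chain has 7 atoms, so the parent hydride is heptane.
Number the chain so that the substituent locant set {2,3,4,4} is lower than {4,4,5,6} at the first point of difference.
This places a bromo group at C-2; two ethyl groups at C-4; a methyl group at C-3.
The substituents are ordered alphabetically, ignoring any di-/tri- multipliers.
Assembling the pieces gives 2-bromo-4,4-diethyl-3-methylheptane.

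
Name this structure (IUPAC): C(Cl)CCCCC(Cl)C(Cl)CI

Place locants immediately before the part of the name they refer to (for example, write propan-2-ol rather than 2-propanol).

2,3,8-trichloro-1-iodooctane

The longest carbon chain is 8 atoms: the parent is octane.
Number the chain so that the substituent locant set {1,2,3,8} is lower than {1,6,7,8} at the first point of difference.
That gives chloro groups at C-2 and C-3 and C-8; an iodo group at C-1.
Substituent prefixes are cited in alphabetical order (multiplying prefixes like di-/tri- are ignored for ordering).
Putting it together: 2,3,8-trichloro-1-iodooctane.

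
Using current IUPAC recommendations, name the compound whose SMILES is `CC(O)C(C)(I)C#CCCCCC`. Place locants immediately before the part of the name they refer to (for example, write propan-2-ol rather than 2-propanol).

The longest chain bearing the –OH group and the multiple bond is 10 carbons long (decane).
An alcohol (–OH) is the principal characteristic group, giving the suffix -ol.
A C≡C triple bond in the chain gives the infix -yne-.
The numbering direction is chosen so that numbering from this end puts the hydroxyl group at C-2 rather than C-9.
With this numbering: the hydroxyl at C-2; the triple bond between C-4 and C-5; an iodo group at C-3; a methyl group at C-3.
The substituents are ordered alphabetically, ignoring any di-/tri- multipliers.
Assembling the pieces gives 3-iodo-3-methyldec-4-yn-2-ol.

3-iodo-3-methyldec-4-yn-2-ol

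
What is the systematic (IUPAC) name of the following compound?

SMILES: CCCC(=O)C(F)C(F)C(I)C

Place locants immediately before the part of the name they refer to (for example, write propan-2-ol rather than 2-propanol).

Counting along the main chain through the carbonyl gives 8 carbons: the parent is octane.
The highest-priority functional group is a ketone (C=O on an internal carbon), so the name ends in -one.
Number the chain so that numbering from this end puts the carbonyl group at C-4 rather than C-5.
With this numbering: the carbonyl at C-4; fluoro groups at C-5 and C-6; an iodo group at C-7.
Prefixes are listed alphabetically: fluoro, iodo.
Assembling the pieces gives 5,6-difluoro-7-iodooctan-4-one.

5,6-difluoro-7-iodooctan-4-one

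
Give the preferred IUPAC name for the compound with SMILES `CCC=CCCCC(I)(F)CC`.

8-fluoro-8-iododec-3-ene

The longest carbon chain that includes the multiple bond has 10 carbons, so the parent hydride is decane.
A C=C double bond in the chain gives the infix -ene-.
Number the chain so that numbering from this end puts the double bond at C-3 rather than C-7.
This places the double bond between C-3 and C-4; a fluoro group at C-8; an iodo group at C-8.
Substituent prefixes are cited in alphabetical order (multiplying prefixes like di-/tri- are ignored for ordering).
Putting it together: 8-fluoro-8-iododec-3-ene.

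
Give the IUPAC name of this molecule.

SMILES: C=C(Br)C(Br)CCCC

The longest chain bearing the multiple bond is 7 carbons long (heptane).
There is one C=C double bond, indicated by the ending -ene.
Number the chain so that numbering from this end puts the double bond at C-1 rather than C-6.
This places the double bond between C-1 and C-2; bromo groups at C-2 and C-3.
Assembling the pieces gives 2,3-dibromohept-1-ene.

2,3-dibromohept-1-ene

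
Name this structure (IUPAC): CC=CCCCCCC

The longest chain bearing the multiple bond is 9 carbons long (nonane).
A C=C double bond in the chain gives the infix -ene-.
Number the chain so that numbering from this end puts the double bond at C-2 rather than C-7.
This places the double bond between C-2 and C-3.
The name is non-2-ene.

non-2-ene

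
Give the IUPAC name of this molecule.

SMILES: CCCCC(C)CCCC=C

6-methyldec-1-ene

Counting along the main chain through the multiple bond gives 10 carbons: the parent is decane.
There is one C=C double bond, indicated by the ending -ene.
The numbering direction is chosen so that numbering from this end puts the double bond at C-1 rather than C-9.
That gives the double bond between C-1 and C-2; a methyl group at C-6.
The name is 6-methyldec-1-ene.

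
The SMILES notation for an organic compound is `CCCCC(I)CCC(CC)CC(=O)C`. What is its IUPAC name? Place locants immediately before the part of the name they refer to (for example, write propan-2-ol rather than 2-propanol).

The longest carbon chain that includes the carbonyl has 11 carbons, so the parent hydride is undecane.
The highest-priority functional group is a ketone (C=O on an internal carbon), so the name ends in -one.
Number the chain so that numbering from this end puts the carbonyl group at C-2 rather than C-10.
That gives the carbonyl at C-2; an ethyl group at C-4; an iodo group at C-7.
Prefixes are listed alphabetically: ethyl, iodo.
Assembling the pieces gives 4-ethyl-7-iodoundecan-2-one.

4-ethyl-7-iodoundecan-2-one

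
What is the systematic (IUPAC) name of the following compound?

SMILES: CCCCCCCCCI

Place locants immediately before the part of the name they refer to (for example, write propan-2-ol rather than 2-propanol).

1-iodononane

The parent chain contains 9 carbons (nonane).
Number the chain so that the substituent locant set {1} is lower than {9} at the first point of difference.
With this numbering: an iodo group at C-1.
Putting it together: 1-iodononane.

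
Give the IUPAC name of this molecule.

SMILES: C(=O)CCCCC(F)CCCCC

6-fluoroundecanal

The longest chain bearing the –CHO group is 11 carbons long (undecane).
The principal characteristic group is an aldehyde (terminal –CHO), named with the suffix -al.
Choose the numbering such that the aldehyde carbon is C-1 by definition.
This places a fluoro group at C-6.
The name is 6-fluoroundecanal.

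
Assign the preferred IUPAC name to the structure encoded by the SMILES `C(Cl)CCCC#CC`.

The longest carbon chain that includes the multiple bond has 7 carbons, so the parent hydride is heptane.
The chain contains a C≡C triple bond, so the unsaturation ending is -yne.
Choose the numbering such that numbering from this end puts the triple bond at C-2 rather than C-5.
This places the triple bond between C-2 and C-3; a chloro group at C-7.
Putting it together: 7-chlorohept-2-yne.

7-chlorohept-2-yne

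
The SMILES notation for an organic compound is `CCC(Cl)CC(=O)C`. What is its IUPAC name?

The longest chain bearing the carbonyl is 6 carbons long (hexane).
The principal characteristic group is a ketone (C=O on an internal carbon), named with the suffix -one.
Choose the numbering such that numbering from this end puts the carbonyl group at C-2 rather than C-5.
This places the carbonyl at C-2; a chloro group at C-4.
Putting it together: 4-chlorohexan-2-one.

4-chlorohexan-2-one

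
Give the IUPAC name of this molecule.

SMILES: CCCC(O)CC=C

hept-1-en-4-ol

The longest carbon chain that includes the –OH group and the multiple bond has 7 carbons, so the parent hydride is heptane.
The highest-priority functional group is an alcohol (–OH), so the name ends in -ol.
The chain contains a C=C double bond, so the unsaturation ending is -ene.
Choose the numbering such that numbering from this end puts the double bond at C-1 rather than C-6.
This places the hydroxyl at C-4; the double bond between C-1 and C-2.
The name is hept-1-en-4-ol.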